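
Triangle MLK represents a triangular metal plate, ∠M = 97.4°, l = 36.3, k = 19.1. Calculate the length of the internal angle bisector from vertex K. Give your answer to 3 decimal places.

By the law of cosines, m² = l² + k² − 2·l·k·cos M = 1861.1, so m ≈ 43.14.
Law of cosines again: cos K = (m² + l² − k²)/(2·m·l) ≈ 0.89846, so ∠K ≈ 26.04°.
The bisector from K has length 2·m·l·cos(∠K/2)/(m+l) ≈ 38.412.

38.412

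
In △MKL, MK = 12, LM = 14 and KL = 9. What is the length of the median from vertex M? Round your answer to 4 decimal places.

12.2372

Median from M: ½√(2·LM² + 2·MK² − KL²) ≈ 12.237.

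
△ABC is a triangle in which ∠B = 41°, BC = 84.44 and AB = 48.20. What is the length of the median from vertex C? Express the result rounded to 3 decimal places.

By the law of cosines, CA² = AB² + BC² − 2·AB·BC·cos B = 3310, so CA ≈ 57.533.
Median from C: ½√(2·BC² + 2·CA² − AB²) ≈ 68.112.

68.112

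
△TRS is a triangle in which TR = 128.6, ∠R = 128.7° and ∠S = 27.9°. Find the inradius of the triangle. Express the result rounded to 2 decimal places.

The third angle is ∠T = 180° − ∠R − ∠S = 23.40°.
Law of sines: RS = TR·sin T/sin S ≈ 109.15.
Law of sines: ST = TR·sin R/sin S ≈ 214.48.
Area = ½·TR·RS·sin R ≈ 5477.2.
Semiperimeter s = (109.15+214.48+128.6)/2 = 226.12.
Inradius = area/s = 5477.2/226.12 ≈ 24.223.

24.22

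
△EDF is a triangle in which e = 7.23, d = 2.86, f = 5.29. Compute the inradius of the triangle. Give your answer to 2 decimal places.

0.83

Semiperimeter s = (7.23 + 2.86 + 5.29)/2 = 7.69.
Heron's formula: area = √(7.69·0.46·4.83·2.4) ≈ 6.4036.
Inradius = area/s = 6.4036/7.69 ≈ 0.83271.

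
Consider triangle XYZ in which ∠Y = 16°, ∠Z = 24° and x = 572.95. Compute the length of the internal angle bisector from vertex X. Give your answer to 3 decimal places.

The third angle is ∠X = 180° − ∠Y − ∠Z = 140.00°.
Law of sines: y = x·sin Y/sin X ≈ 245.69.
Law of sines: z = x·sin Z/sin X ≈ 362.55.
The bisector from X has length 2·y·z·cos(∠X/2)/(y+z) ≈ 100.18.

100.175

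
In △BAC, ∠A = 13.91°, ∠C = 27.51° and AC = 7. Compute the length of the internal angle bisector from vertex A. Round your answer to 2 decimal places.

t_A ≈ 5.71

The third angle is ∠B = 180° − ∠A − ∠C = 138.58°.
Law of sines: CB = AC·sin A/sin B ≈ 2.5436.
Law of sines: BA = AC·sin C/sin B ≈ 4.8873.
The bisector from A has length 2·BA·AC·cos(∠A/2)/(BA+AC) ≈ 5.7136.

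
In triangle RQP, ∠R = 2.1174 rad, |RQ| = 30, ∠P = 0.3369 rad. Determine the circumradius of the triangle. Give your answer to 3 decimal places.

The third angle is ∠Q = π − ∠P − ∠R = 0.6873 rad.
Law of sines: |QP| = |RQ|·sin R/sin P ≈ 77.531.
Law of sines: |PR| = |RQ|·sin Q/sin P ≈ 57.579.
Circumradius = |RQ|/(2 sin P) ≈ 45.377.

45.377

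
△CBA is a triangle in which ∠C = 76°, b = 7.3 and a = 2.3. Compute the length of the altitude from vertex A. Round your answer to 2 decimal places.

7.08

By the law of cosines, c² = b² + a² − 2·b·a·cos C = 50.456, so c ≈ 7.1033.
Area = ½·b·a·sin C ≈ 8.1456.
The altitude from A has length 2·area/a ≈ 7.0832.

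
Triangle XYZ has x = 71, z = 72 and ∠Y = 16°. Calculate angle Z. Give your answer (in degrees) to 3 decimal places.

84.849

By the law of cosines, y² = z² + x² − 2·z·x·cos Y = 397.06, so y ≈ 19.926.
Law of cosines again: cos Z = (x² + y² − z²)/(2·x·y) ≈ 0.08979, so ∠Z ≈ 84.85°.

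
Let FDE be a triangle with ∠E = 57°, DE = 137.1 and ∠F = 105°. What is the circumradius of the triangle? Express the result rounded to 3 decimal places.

The third angle is ∠D = 180° − ∠E − ∠F = 18.00°.
Law of sines: EF = DE·sin D/sin F ≈ 43.861.
Law of sines: FD = DE·sin E/sin F ≈ 119.04.
Circumradius = DE/(2 sin F) ≈ 70.968.

R ≈ 70.968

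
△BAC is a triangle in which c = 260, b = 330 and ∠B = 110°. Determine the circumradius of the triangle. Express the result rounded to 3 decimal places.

Law of sines: sin C = c·sin B/b ≈ 0.74036.
Since b ≥ c, only the acute value applies: ∠C ≈ 47.76°.
Then ∠A = 180° − ∠B − ∠C ≈ 22.24°.
Law of sines gives a = b·sin A/sin B ≈ 132.9.
Circumradius = b/(2 sin B) ≈ 175.59.

R ≈ 175.589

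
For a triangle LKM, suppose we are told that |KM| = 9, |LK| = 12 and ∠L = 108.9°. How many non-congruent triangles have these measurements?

0

|LK|·sin L = 12·sin(108.9°) ≈ 11.35.
Since ∠L is not acute, a triangle exists only if |KM| > |LK|; here |KM| ≤ |LK|, so there is no triangle.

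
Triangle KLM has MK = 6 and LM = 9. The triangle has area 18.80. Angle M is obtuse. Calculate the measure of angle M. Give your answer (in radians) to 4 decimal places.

From area = ½·LM·MK·sin M, we get sin M = 2·area/(LM·MK) ≈ 0.69630.
Taking the obtuse solution, ∠M ≈ 2.3714 rad.

∠M ≈ 2.3714 rad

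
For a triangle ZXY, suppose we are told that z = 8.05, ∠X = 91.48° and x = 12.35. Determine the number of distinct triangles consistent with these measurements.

1

z·sin X = 8.05·sin(91.48°) ≈ 8.047.
Since ∠X is not acute, a triangle exists only if x > z; here x > z, so there is exactly one triangle.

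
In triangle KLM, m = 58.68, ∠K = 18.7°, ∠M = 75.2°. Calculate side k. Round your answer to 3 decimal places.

The third angle is ∠L = 180° − ∠M − ∠K = 86.10°.
Law of sines: k = m·sin K/sin M ≈ 19.459.

19.459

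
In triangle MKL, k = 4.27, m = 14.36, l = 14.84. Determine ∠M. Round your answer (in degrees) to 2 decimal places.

By the law of cosines, cos M = (k² + l² − m²) / (2·k·l) ≈ 0.25446, so ∠M ≈ 75.26°.

75.26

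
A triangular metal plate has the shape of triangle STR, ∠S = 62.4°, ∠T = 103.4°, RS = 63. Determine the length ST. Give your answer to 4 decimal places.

15.8869

The third angle is ∠R = 180° − ∠S − ∠T = 14.20°.
Law of sines: ST = RS·sin R/sin T ≈ 15.887.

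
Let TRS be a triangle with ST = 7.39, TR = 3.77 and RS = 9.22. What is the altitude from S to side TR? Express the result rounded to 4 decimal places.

h_S ≈ 7.0714

Semiperimeter s = (9.22 + 7.39 + 3.77)/2 = 10.19.
Heron's formula: area = √(10.19·0.97·2.8·6.42) ≈ 13.33.
The altitude from S has length 2·area/TR ≈ 7.0714.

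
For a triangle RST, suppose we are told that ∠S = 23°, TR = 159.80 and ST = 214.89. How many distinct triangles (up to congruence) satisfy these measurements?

ST·sin S = 214.89·sin(23°) ≈ 83.96.
Since ST sin S < TR < ST (83.96 < 159.80 < 214.89), two triangles exist.

2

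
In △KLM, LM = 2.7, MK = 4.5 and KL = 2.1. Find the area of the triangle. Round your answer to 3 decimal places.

Semiperimeter s = (2.7 + 4.5 + 2.1)/2 = 4.65.
Heron's formula: area = √(4.65·1.95·0.15·2.55) ≈ 1.8623.

area ≈ 1.862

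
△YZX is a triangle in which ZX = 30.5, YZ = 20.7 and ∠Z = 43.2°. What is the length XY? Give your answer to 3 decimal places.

20.935

By the law of cosines, XY² = YZ² + ZX² − 2·YZ·ZX·cos Z = 438.27, so XY ≈ 20.935.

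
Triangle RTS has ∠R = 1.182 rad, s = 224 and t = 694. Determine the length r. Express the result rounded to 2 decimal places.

By the law of cosines, r² = t² + s² − 2·t·s·cos R = 4.1395e+05, so r ≈ 643.39.

643.39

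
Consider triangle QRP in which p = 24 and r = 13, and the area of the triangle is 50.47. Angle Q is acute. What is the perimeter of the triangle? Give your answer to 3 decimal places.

49.432

From area = ½·r·p·sin Q, we get sin Q = 2·area/(r·p) ≈ 0.32353.
Taking the acute solution, ∠Q ≈ 18.88°.
Law of cosines then gives q ≈ 12.432.
Perimeter = 12.432 + 13 + 24 = 49.432.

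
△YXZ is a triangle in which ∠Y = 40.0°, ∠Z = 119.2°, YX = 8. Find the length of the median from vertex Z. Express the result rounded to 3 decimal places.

2.578

The third angle is ∠X = 180° − ∠Z − ∠Y = 20.80°.
Law of sines: XZ = YX·sin Y/sin Z ≈ 5.8909.
Law of sines: ZY = YX·sin X/sin Z ≈ 3.2544.
Median from Z: ½√(2·XZ² + 2·ZY² − YX²) ≈ 2.5782.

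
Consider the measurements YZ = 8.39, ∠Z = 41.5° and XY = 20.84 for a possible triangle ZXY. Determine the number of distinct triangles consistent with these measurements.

YZ·sin Z = 8.39·sin(41.5°) ≈ 5.559.
Since XY ≥ YZ, exactly one triangle exists.

1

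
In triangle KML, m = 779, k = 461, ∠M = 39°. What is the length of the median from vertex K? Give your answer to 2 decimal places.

913.68

Law of sines: sin K = k·sin M/m ≈ 0.37242.
Since m ≥ k, only the acute value applies: ∠K ≈ 21.87°.
Then ∠L = 180° − ∠M − ∠K ≈ 119.13°.
Law of sines gives l = m·sin L/sin M ≈ 1081.2.
Median from K: ½√(2·m² + 2·l² − k²) ≈ 913.68.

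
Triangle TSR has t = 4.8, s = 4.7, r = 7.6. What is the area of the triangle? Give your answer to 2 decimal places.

Semiperimeter p = (4.8 + 4.7 + 7.6)/2 = 8.55.
Heron's formula: area = √(8.55·3.75·3.85·0.95) ≈ 10.829.

10.83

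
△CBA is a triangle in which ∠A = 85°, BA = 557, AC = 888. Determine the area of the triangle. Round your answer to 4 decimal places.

area ≈ 246366.9184

Area = ½·BA·AC·sin A ≈ 2.4637e+05.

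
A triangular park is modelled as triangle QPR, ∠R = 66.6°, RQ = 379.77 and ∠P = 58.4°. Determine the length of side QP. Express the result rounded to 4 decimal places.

409.2106

The third angle is ∠Q = 180° − ∠P − ∠R = 55.00°.
Law of sines: QP = RQ·sin R/sin P ≈ 409.21.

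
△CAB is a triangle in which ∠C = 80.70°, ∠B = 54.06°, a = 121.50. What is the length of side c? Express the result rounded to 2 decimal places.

168.86

The third angle is ∠A = 180° − ∠B − ∠C = 45.24°.
Law of sines: c = a·sin C/sin A ≈ 168.86.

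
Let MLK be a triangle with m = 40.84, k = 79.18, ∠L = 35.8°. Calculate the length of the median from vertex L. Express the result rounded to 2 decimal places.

57.41

By the law of cosines, l² = k² + m² − 2·k·m·cos L = 2691.9, so l ≈ 51.883.
Median from L: ½√(2·k² + 2·m² − l²) ≈ 57.408.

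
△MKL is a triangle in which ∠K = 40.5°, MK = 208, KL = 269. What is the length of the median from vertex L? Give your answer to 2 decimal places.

201.57

By the law of cosines, LM² = MK² + KL² − 2·MK·KL·cos K = 30533, so LM ≈ 174.74.
Median from L: ½√(2·KL² + 2·LM² − MK²) ≈ 201.57.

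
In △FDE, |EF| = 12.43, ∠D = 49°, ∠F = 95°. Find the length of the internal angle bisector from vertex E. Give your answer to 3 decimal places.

The third angle is ∠E = 180° − ∠F − ∠D = 36.00°.
Law of sines: |DE| = |EF|·sin F/sin D ≈ 16.407.
Law of sines: |FD| = |EF|·sin E/sin D ≈ 9.6808.
The bisector from E has length 2·|DE|·|EF|·cos(∠E/2)/(|DE|+|EF|) ≈ 13.452.

t_E ≈ 13.452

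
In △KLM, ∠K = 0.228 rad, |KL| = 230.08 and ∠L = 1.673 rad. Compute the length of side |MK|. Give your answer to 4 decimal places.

241.9504

The third angle is ∠M = π − ∠K − ∠L = 1.241 rad.
Law of sines: |MK| = |KL|·sin L/sin M ≈ 241.95.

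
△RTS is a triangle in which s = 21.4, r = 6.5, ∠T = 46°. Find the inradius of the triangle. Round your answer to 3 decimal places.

By the law of cosines, t² = s² + r² − 2·s·r·cos T = 306.96, so t ≈ 17.52.
Area = ½·s·r·sin T ≈ 50.03.
Semiperimeter p = (6.5+17.52+21.4)/2 = 22.71.
Inradius = area/p = 50.03/22.71 ≈ 2.203.

2.203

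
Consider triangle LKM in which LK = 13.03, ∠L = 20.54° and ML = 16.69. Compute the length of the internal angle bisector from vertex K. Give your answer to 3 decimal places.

By the law of cosines, KM² = ML² + LK² − 2·ML·LK·cos L = 41.046, so KM ≈ 6.4067.
Law of cosines again: cos K = (LK² + KM² − ML²)/(2·LK·KM) ≈ -0.40566, so ∠K ≈ 113.93°.
The bisector from K has length 2·LK·KM·cos(∠K/2)/(LK+KM) ≈ 4.6826.

4.683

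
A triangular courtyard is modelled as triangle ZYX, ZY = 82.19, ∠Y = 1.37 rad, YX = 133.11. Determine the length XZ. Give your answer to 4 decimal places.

141.8076

By the law of cosines, XZ² = ZY² + YX² − 2·ZY·YX·cos Y = 20109, so XZ ≈ 141.81.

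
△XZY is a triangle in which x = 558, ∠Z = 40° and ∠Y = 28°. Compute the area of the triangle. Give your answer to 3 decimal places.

The third angle is ∠X = 180° − ∠Z − ∠Y = 112.00°.
Law of sines: z = x·sin Z/sin X ≈ 386.84.
Law of sines: y = x·sin Y/sin X ≈ 282.54.
Area = ½·x·z·sin Y ≈ 50670.

area ≈ 50669.816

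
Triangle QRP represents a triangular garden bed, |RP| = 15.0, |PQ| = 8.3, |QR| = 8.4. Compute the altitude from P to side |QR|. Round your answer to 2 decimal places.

h_P ≈ 6.55

Semiperimeter s = (15 + 8.3 + 8.4)/2 = 15.85.
Heron's formula: area = √(15.85·0.85·7.55·7.45) ≈ 27.528.
The altitude from P has length 2·area/|QR| ≈ 6.5543.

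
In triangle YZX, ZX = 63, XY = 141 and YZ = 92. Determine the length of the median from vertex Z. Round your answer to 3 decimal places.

Median from Z: ½√(2·YZ² + 2·ZX² − XY²) ≈ 35.302.

m_Z ≈ 35.302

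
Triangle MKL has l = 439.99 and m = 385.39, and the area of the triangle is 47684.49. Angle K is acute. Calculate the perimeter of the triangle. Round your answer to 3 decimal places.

perimeter ≈ 1073.781

From area = ½·l·m·sin K, we get sin K = 2·area/(l·m) ≈ 0.56242.
Taking the acute solution, ∠K ≈ 34.22°.
Law of cosines then gives k ≈ 248.4.
Perimeter = 385.39 + 248.4 + 439.99 = 1073.8.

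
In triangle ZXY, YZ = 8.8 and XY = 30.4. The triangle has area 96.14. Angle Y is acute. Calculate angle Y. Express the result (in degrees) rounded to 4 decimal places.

From area = ½·XY·YZ·sin Y, we get sin Y = 2·area/(XY·YZ) ≈ 0.71875.
Taking the acute solution, ∠Y ≈ 45.95°.

∠Y ≈ 45.9514°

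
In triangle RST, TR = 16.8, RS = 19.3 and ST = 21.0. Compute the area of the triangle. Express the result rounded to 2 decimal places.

area ≈ 153.06

Semiperimeter s = (21 + 16.8 + 19.3)/2 = 28.55.
Heron's formula: area = √(28.55·7.55·11.75·9.25) ≈ 153.06.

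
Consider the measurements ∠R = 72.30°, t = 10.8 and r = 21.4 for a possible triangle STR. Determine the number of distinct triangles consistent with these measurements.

1

t·sin R = 10.8·sin(72.30°) ≈ 10.29.
Since r ≥ t, exactly one triangle exists.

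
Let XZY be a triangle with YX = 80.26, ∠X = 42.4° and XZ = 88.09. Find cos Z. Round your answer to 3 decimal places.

By the law of cosines, ZY² = YX² + XZ² − 2·YX·XZ·cos X = 3759.6, so ZY ≈ 61.316.
Law of cosines again: cos Z = (XZ² + ZY² − YX²)/(2·XZ·ZY) ≈ 0.47005, so ∠Z ≈ 61.96°.

cos Z ≈ 0.470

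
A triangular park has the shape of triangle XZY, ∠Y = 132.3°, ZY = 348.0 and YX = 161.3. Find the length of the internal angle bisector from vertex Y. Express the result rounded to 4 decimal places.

By the law of cosines, XZ² = ZY² + YX² − 2·ZY·YX·cos Y = 2.2268e+05, so XZ ≈ 471.89.
The bisector from Y has length 2·ZY·YX·cos(∠Y/2)/(ZY+YX) ≈ 89.129.

89.1293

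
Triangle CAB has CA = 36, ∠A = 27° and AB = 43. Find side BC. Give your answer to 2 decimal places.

By the law of cosines, BC² = CA² + AB² − 2·CA·AB·cos A = 386.44, so BC ≈ 19.658.

19.66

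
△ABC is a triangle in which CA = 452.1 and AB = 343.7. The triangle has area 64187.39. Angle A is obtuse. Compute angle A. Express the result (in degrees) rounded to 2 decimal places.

From area = ½·CA·AB·sin A, we get sin A = 2·area/(CA·AB) ≈ 0.82616.
Taking the obtuse solution, ∠A ≈ 124.29°.

∠A ≈ 124.29°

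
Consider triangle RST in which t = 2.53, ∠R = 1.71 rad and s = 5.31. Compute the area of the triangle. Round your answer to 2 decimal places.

6.65

Area = ½·s·t·sin R ≈ 6.6522.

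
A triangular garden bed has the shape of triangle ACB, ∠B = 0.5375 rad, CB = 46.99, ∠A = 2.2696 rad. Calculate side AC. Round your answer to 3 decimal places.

The third angle is ∠C = π − ∠B − ∠A = 0.3345 rad.
Law of sines: AC = CB·sin B/sin A ≈ 31.424.

31.424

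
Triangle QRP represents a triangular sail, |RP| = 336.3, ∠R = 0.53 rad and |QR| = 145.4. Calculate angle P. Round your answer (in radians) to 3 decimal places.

0.335

By the law of cosines, |PQ|² = |QR|² + |RP|² − 2·|QR|·|RP|·cos R = 49860, so |PQ| ≈ 223.29.
Law of cosines again: cos P = (|RP|² + |PQ|² − |QR|²)/(2·|RP|·|PQ|) ≈ 0.94427, so ∠P ≈ 0.335 rad.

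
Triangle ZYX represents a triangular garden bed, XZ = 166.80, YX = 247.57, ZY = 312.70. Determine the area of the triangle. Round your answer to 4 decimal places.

Semiperimeter s = (247.57 + 166.8 + 312.7)/2 = 363.53.
Heron's formula: area = √(363.53·115.96·196.73·50.835) ≈ 20533.

area ≈ 20533.3027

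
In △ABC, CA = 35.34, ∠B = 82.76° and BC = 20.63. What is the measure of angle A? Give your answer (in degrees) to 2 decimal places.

Law of sines: sin A = BC·sin B/CA ≈ 0.57910.
Since CA ≥ BC, only the acute value applies: ∠A ≈ 35.39°.
Then ∠C = 180° − ∠B − ∠A ≈ 61.85°.

35.39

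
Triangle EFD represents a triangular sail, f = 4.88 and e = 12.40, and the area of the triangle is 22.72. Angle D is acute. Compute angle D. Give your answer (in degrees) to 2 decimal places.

From area = ½·e·f·sin D, we get sin D = 2·area/(e·f) ≈ 0.75093.
Taking the acute solution, ∠D ≈ 48.67°.

∠D ≈ 48.67°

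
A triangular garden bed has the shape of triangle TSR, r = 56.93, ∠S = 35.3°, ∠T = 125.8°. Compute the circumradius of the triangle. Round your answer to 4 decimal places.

The third angle is ∠R = 180° − ∠T − ∠S = 18.90°.
Law of sines: t = r·sin T/sin R ≈ 142.55.
Law of sines: s = r·sin S/sin R ≈ 101.56.
Circumradius = r/(2 sin R) ≈ 87.877.

87.8773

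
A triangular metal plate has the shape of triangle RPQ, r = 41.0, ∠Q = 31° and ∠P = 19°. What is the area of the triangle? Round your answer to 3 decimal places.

183.978

The third angle is ∠R = 180° − ∠P − ∠Q = 130.00°.
Law of sines: p = r·sin P/sin R ≈ 17.425.
Law of sines: q = r·sin Q/sin R ≈ 27.566.
Area = ½·r·p·sin Q ≈ 183.98.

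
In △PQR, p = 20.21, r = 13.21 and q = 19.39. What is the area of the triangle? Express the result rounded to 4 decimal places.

Semiperimeter s = (20.21 + 19.39 + 13.21)/2 = 26.405.
Heron's formula: area = √(26.405·6.195·7.015·13.195) ≈ 123.05.

area ≈ 123.0502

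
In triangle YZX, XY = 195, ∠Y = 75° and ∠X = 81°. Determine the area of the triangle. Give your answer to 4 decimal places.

area ≈ 44595.3557

The third angle is ∠Z = 180° − ∠X − ∠Y = 24.00°.
Law of sines: ZX = XY·sin Y/sin Z ≈ 463.09.
Law of sines: YZ = XY·sin X/sin Z ≈ 473.52.
Area = ½·XY·ZX·sin X ≈ 44595.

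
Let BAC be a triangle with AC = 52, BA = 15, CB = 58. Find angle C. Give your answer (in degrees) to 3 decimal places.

∠C ≈ 14.381°

By the law of cosines, cos C = (AC² + CB² − BA²) / (2·AC·CB) ≈ 0.96867, so ∠C ≈ 14.38°.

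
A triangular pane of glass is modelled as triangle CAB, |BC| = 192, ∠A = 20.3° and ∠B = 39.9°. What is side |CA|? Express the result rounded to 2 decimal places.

The third angle is ∠C = 180° − ∠A − ∠B = 119.80°.
Law of sines: |CA| = |BC|·sin B/sin A ≈ 354.99.

354.99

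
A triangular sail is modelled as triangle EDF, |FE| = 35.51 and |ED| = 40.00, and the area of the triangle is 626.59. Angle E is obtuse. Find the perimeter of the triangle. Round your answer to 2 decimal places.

perimeter ≈ 140.30

From area = ½·|FE|·|ED|·sin E, we get sin E = 2·area/(|FE|·|ED|) ≈ 0.88227.
Taking the obtuse solution, ∠E ≈ 118.08°.
Law of cosines then gives |DF| ≈ 64.794.
Perimeter = 64.794 + 35.51 + 40 = 140.3.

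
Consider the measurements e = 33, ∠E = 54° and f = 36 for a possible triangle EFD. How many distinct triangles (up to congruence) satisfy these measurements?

2

f·sin E = 36·sin(54°) ≈ 29.12.
Since f sin E < e < f (29.12 < 33 < 36), two triangles exist.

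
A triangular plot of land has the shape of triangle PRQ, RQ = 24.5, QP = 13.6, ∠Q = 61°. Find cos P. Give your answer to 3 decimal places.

By the law of cosines, PR² = RQ² + QP² − 2·RQ·QP·cos Q = 462.13, so PR ≈ 21.497.
Law of cosines again: cos P = (QP² + PR² − RQ²)/(2·QP·PR) ≈ 0.08011, so ∠P ≈ 85.41°.

0.080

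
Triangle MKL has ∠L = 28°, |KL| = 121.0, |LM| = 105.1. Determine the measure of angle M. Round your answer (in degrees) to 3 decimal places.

By the law of cosines, |MK|² = |KL|² + |LM|² − 2·|KL|·|LM|·cos L = 3229.9, so |MK| ≈ 56.833.
Law of cosines again: cos M = (|LM|² + |MK|² − |KL|²)/(2·|LM|·|MK|) ≈ -0.03056, so ∠M ≈ 91.75°.

91.751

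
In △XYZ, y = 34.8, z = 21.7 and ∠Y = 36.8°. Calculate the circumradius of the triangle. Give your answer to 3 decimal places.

Law of sines: sin Z = z·sin Y/y ≈ 0.37353.
Since y ≥ z, only the acute value applies: ∠Z ≈ 21.93°.
Then ∠X = 180° − ∠Y − ∠Z ≈ 121.27°.
Law of sines gives x = y·sin X/sin Y ≈ 49.657.
Circumradius = y/(2 sin Y) ≈ 29.047.

R ≈ 29.047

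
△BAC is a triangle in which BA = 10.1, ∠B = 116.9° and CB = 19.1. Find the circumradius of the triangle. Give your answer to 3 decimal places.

14.199

By the law of cosines, AC² = CB² + BA² − 2·CB·BA·cos B = 641.38, so AC ≈ 25.325.
Area = ½·CB·BA·sin B ≈ 86.018.
Circumradius = AC/(2 sin B) ≈ 14.199.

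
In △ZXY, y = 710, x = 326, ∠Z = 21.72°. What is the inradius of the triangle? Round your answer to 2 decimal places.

By the law of cosines, z² = x² + y² − 2·x·y·cos Z = 1.8032e+05, so z ≈ 424.64.
Area = ½·x·y·sin Z ≈ 42828.
Semiperimeter s = (424.64+326+710)/2 = 730.32.
Inradius = area/s = 42828/730.32 ≈ 58.643.

r ≈ 58.64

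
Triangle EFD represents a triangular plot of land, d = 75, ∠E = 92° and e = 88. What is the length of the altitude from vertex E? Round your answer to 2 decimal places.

h_E ≈ 37.04

Law of sines: sin D = d·sin E/e ≈ 0.85175.
Since e ≥ d, only the acute value applies: ∠D ≈ 58.40°.
Then ∠F = 180° − ∠E − ∠D ≈ 29.60°.
Law of sines gives f = e·sin F/sin E ≈ 43.489.
Area = ½·e·d·sin F ≈ 1629.9.
The altitude from E has length 2·area/e ≈ 37.042.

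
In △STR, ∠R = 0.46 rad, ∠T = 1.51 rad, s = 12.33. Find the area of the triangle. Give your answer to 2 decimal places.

36.56

The third angle is ∠S = π − ∠T − ∠R = 1.172 rad.
Law of sines: t = s·sin T/sin S ≈ 13.358.
Law of sines: r = s·sin R/sin S ≈ 5.941.
Area = ½·s·t·sin R ≈ 36.559.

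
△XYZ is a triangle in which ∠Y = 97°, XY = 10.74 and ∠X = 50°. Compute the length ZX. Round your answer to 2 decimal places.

19.57

The third angle is ∠Z = 180° − ∠X − ∠Y = 33.00°.
Law of sines: ZX = XY·sin Y/sin Z ≈ 19.572.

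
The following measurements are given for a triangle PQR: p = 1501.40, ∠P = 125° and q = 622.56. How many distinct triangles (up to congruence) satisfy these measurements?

1

q·sin P = 622.56·sin(125°) ≈ 510.
Since ∠P is not acute, a triangle exists only if p > q; here p > q, so there is exactly one triangle.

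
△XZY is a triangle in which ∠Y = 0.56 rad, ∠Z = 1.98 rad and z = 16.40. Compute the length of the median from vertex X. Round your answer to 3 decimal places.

The third angle is ∠X = π − ∠Z − ∠Y = 0.602 rad.
Law of sines: x = z·sin X/sin Z ≈ 10.117.
Law of sines: y = z·sin Y/sin Z ≈ 9.4954.
Median from X: ½√(2·z² + 2·y² − x²) ≈ 12.409.

m_X ≈ 12.409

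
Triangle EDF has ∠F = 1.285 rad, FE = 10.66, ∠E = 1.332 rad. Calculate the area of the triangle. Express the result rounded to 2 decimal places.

area ≈ 105.75

The third angle is ∠D = π − ∠F − ∠E = 0.525 rad.
Law of sines: DF = FE·sin E/sin D ≈ 20.679.
Law of sines: ED = FE·sin F/sin D ≈ 20.42.
Area = ½·FE·DF·sin F ≈ 105.75.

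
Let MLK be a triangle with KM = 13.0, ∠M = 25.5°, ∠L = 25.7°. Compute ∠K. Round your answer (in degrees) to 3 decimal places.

The third angle is ∠K = 180° − ∠M − ∠L = 128.80°.

∠K ≈ 128.800°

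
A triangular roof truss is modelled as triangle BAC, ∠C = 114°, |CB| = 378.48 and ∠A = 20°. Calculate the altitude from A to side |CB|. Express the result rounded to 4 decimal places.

727.2027

The third angle is ∠B = 180° − ∠A − ∠C = 46.00°.
Law of sines: |AC| = |CB|·sin B/sin A ≈ 796.02.
Law of sines: |BA| = |CB|·sin C/sin A ≈ 1010.9.
Area = ½·|CB|·|AC|·sin C ≈ 1.3762e+05.
The altitude from A has length 2·area/|CB| ≈ 727.2.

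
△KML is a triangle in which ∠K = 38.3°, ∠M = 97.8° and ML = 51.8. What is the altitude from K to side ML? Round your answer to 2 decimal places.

h_K ≈ 57.42

The third angle is ∠L = 180° − ∠K − ∠M = 43.90°.
Law of sines: LK = ML·sin M/sin K ≈ 82.805.
Law of sines: KM = ML·sin L/sin K ≈ 57.953.
Area = ½·ML·LK·sin L ≈ 1487.1.
The altitude from K has length 2·area/ML ≈ 57.417.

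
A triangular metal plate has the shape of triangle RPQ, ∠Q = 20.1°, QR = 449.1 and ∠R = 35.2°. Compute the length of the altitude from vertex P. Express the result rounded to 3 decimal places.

h_P ≈ 108.211

The third angle is ∠P = 180° − ∠Q − ∠R = 124.70°.
Law of sines: PQ = QR·sin R/sin P ≈ 314.88.
Law of sines: RP = QR·sin Q/sin P ≈ 187.73.
Area = ½·QR·PQ·sin Q ≈ 24299.
The altitude from P has length 2·area/QR ≈ 108.21.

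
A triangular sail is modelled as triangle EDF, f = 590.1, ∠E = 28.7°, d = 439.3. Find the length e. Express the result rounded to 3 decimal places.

293.999

By the law of cosines, e² = d² + f² − 2·d·f·cos E = 86436, so e ≈ 294.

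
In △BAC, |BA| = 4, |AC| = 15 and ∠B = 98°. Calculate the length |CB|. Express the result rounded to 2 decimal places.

Law of sines: sin C = |BA|·sin B/|AC| ≈ 0.26407.
Since |AC| ≥ |BA|, only the acute value applies: ∠C ≈ 15.31°.
Then ∠A = 180° − ∠B − ∠C ≈ 66.69°.
Law of sines gives |CB| = |AC|·sin A/sin B ≈ 13.911.

13.91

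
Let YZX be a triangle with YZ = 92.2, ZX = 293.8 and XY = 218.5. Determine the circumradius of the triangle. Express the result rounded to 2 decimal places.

By the law of cosines, cos Y = (XY² + YZ² − ZX²) / (2·XY·YZ) ≈ -0.74645, so ∠Y ≈ 138.28°.
Circumradius = ZX/(2 sin Y) ≈ 220.75.

R ≈ 220.75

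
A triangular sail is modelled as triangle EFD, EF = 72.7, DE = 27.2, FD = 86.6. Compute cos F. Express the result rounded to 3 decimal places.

By the law of cosines, cos F = (EF² + FD² − DE²) / (2·EF·FD) ≈ 0.95659, so ∠F ≈ 16.94°.

0.957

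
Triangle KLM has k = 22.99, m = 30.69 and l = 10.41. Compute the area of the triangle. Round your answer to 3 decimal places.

92.230

Semiperimeter s = (22.99 + 10.41 + 30.69)/2 = 32.045.
Heron's formula: area = √(32.045·9.055·21.635·1.355) ≈ 92.23.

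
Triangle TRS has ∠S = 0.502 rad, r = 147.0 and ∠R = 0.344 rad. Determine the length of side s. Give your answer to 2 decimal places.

The third angle is ∠T = π − ∠R − ∠S = 2.296 rad.
Law of sines: s = r·sin S/sin R ≈ 209.73.

209.73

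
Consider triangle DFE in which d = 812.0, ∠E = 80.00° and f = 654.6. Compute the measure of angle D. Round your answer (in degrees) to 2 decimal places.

∠D ≈ 57.29°

By the law of cosines, e² = d² + f² − 2·d·f·cos E = 9.0324e+05, so e ≈ 950.39.
Law of cosines again: cos D = (f² + e² − d²)/(2·f·e) ≈ 0.54041, so ∠D ≈ 57.29°.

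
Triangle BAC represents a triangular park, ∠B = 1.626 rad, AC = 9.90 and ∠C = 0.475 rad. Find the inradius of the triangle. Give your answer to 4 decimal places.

The third angle is ∠A = π − ∠C − ∠B = 1.041 rad.
Law of sines: CB = AC·sin A/sin B ≈ 8.5538.
Law of sines: BA = AC·sin C/sin B ≈ 4.5346.
Area = ½·AC·CB·sin C ≈ 19.364.
Semiperimeter s = (9.9+8.5538+4.5346)/2 = 11.494.
Inradius = area/s = 19.364/11.494 ≈ 1.6847.

1.6847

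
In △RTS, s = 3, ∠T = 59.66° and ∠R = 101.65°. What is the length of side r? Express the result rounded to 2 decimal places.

The third angle is ∠S = 180° − ∠R − ∠T = 18.69°.
Law of sines: r = s·sin R/sin S ≈ 9.169.

9.17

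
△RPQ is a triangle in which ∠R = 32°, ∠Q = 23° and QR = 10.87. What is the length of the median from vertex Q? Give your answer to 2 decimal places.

The third angle is ∠P = 180° − ∠Q − ∠R = 125.00°.
Law of sines: PQ = QR·sin R/sin P ≈ 7.0319.
Law of sines: RP = QR·sin Q/sin P ≈ 5.1849.
Median from Q: ½√(2·PQ² + 2·QR² − RP²) ≈ 8.7796.

8.78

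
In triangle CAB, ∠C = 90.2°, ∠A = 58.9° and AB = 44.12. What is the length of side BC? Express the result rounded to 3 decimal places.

The third angle is ∠B = 180° − ∠C − ∠A = 30.90°.
Law of sines: BC = AB·sin A/sin C ≈ 37.779.

37.779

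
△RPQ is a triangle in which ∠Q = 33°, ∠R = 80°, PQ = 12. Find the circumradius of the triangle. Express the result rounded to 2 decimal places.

The third angle is ∠P = 180° − ∠Q − ∠R = 67.00°.
Law of sines: QR = PQ·sin P/sin R ≈ 11.216.
Law of sines: RP = PQ·sin Q/sin R ≈ 6.6365.
Circumradius = PQ/(2 sin R) ≈ 6.0926.

6.09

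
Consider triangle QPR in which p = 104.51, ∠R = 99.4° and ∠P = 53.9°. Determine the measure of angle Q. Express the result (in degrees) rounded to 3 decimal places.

26.700

The third angle is ∠Q = 180° − ∠P − ∠R = 26.70°.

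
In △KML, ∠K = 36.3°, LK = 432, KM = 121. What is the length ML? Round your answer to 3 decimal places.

By the law of cosines, ML² = LK² + KM² − 2·LK·KM·cos K = 1.1701e+05, so ML ≈ 342.07.

342.067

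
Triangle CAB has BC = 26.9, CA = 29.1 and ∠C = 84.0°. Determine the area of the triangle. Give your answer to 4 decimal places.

Area = ½·BC·CA·sin C ≈ 389.25.

area ≈ 389.2509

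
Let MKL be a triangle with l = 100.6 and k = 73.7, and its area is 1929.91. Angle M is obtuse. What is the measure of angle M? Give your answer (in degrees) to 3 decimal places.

From area = ½·k·l·sin M, we get sin M = 2·area/(k·l) ≈ 0.52060.
Taking the obtuse solution, ∠M ≈ 148.63°.

148.628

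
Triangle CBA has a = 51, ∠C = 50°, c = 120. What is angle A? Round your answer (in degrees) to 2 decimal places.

19.00

Law of sines: sin A = a·sin C/c ≈ 0.32557.
Since c ≥ a, only the acute value applies: ∠A ≈ 19.00°.
Then ∠B = 180° − ∠C − ∠A ≈ 111.00°.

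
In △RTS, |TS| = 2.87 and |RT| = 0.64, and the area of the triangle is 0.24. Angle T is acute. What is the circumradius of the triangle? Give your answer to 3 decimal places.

4.321

From area = ½·|RT|·|TS|·sin T, we get sin T = 2·area/(|RT|·|TS|) ≈ 0.26132.
Taking the acute solution, ∠T ≈ 15.15°.
Law of cosines then gives |SR| ≈ 2.2584.
Circumradius = |SR|/(2 sin T) ≈ 4.3211.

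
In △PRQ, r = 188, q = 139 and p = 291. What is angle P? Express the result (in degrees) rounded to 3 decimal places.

By the law of cosines, cos P = (r² + q² − p²) / (2·r·q) ≈ -0.57432, so ∠P ≈ 125.05°.

125.052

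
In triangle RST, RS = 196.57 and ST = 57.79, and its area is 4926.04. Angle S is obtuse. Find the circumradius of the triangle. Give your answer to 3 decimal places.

133.087

From area = ½·RS·ST·sin S, we get sin S = 2·area/(RS·ST) ≈ 0.86728.
Taking the obtuse solution, ∠S ≈ 119.86°.
Law of cosines then gives TR ≈ 230.85.
Circumradius = TR/(2 sin S) ≈ 133.09.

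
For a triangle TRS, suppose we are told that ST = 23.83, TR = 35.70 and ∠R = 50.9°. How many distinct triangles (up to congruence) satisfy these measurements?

TR·sin R = 35.70·sin(50.9°) ≈ 27.7.
Since ST = 23.83 < 27.7 = TR sin R, no triangle exists.

0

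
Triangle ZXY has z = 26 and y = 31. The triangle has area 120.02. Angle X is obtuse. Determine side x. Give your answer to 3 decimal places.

56.355

From area = ½·y·z·sin X, we get sin X = 2·area/(y·z) ≈ 0.29782.
Taking the obtuse solution, ∠X ≈ 162.67°.
Law of cosines then gives x ≈ 56.355.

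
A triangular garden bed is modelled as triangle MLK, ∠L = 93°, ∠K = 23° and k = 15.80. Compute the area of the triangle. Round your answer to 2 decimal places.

area ≈ 286.73

The third angle is ∠M = 180° − ∠L − ∠K = 64.00°.
Law of sines: m = k·sin M/sin K ≈ 36.345.
Law of sines: l = k·sin L/sin K ≈ 40.382.
Area = ½·k·m·sin L ≈ 286.73.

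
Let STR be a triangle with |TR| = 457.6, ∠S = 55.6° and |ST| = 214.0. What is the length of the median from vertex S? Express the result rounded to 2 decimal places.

m_S ≈ 343.52

Law of sines: sin R = |ST|·sin S/|TR| ≈ 0.38587.
Since |TR| ≥ |ST|, only the acute value applies: ∠R ≈ 22.70°.
Then ∠T = 180° − ∠S − ∠R ≈ 101.70°.
Law of sines gives |RS| = |TR|·sin T/sin S ≈ 543.06.
Median from S: ½√(2·|RS|² + 2·|ST|² − |TR|²) ≈ 343.52.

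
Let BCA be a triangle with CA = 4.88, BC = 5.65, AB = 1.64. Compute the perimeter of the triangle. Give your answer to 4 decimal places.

Perimeter = 4.88 + 1.64 + 5.65 = 12.17.

perimeter ≈ 12.1700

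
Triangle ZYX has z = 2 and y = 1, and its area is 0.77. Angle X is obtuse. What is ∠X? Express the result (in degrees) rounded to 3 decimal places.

From area = ½·z·y·sin X, we get sin X = 2·area/(z·y) ≈ 0.77000.
Taking the obtuse solution, ∠X ≈ 129.65°.

129.646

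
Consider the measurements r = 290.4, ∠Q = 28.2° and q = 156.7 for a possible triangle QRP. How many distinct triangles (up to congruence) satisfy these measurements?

r·sin Q = 290.4·sin(28.2°) ≈ 137.2.
Since r sin Q < q < r (137.2 < 156.7 < 290.4), two triangles exist.

2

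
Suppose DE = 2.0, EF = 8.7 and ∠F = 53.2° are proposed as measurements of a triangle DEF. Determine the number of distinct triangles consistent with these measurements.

0

EF·sin F = 8.7·sin(53.2°) ≈ 6.966.
Since DE = 2.0 < 6.966 = EF sin F, no triangle exists.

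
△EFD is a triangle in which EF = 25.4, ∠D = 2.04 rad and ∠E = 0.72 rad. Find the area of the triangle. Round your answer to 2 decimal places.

88.81

The third angle is ∠F = π − ∠D − ∠E = 0.382 rad.
Law of sines: FD = EF·sin E/sin D ≈ 18.778.
Law of sines: DE = EF·sin F/sin D ≈ 10.605.
Area = ½·EF·FD·sin F ≈ 88.809.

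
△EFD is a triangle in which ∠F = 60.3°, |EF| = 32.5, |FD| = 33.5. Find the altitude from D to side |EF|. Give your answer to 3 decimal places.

h_D ≈ 29.099

By the law of cosines, |DE|² = |EF|² + |FD|² − 2·|EF|·|FD|·cos F = 1099.6, so |DE| ≈ 33.161.
Area = ½·|EF|·|FD|·sin F ≈ 472.86.
The altitude from D has length 2·area/|EF| ≈ 29.099.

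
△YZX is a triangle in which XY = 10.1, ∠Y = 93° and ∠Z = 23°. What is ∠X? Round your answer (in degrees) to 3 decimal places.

The third angle is ∠X = 180° − ∠Y − ∠Z = 64.00°.

∠X ≈ 64.000°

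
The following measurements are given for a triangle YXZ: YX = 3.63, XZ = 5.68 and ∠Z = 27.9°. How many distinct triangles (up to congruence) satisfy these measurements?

2

XZ·sin Z = 5.68·sin(27.9°) ≈ 2.658.
Since XZ sin Z < YX < XZ (2.658 < 3.63 < 5.68), two triangles exist.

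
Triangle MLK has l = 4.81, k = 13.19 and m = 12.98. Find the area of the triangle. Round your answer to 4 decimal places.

Semiperimeter s = (12.98 + 4.81 + 13.19)/2 = 15.49.
Heron's formula: area = √(15.49·2.51·10.68·2.3) ≈ 30.904.

30.9038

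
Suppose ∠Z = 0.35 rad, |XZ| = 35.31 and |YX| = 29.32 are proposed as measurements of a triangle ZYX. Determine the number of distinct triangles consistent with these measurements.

|XZ|·sin Z = 35.31·sin(0.35 rad) ≈ 12.11.
Since |XZ| sin Z < |YX| < |XZ| (12.11 < 29.32 < 35.31), two triangles exist.

2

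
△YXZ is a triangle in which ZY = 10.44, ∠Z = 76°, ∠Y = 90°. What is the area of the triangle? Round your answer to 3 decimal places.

area ≈ 218.575

The third angle is ∠X = 180° − ∠Z − ∠Y = 14.00°.
Law of sines: XZ = ZY·sin Y/sin X ≈ 43.154.
Law of sines: YX = ZY·sin Z/sin X ≈ 41.873.
Area = ½·ZY·XZ·sin Z ≈ 218.57.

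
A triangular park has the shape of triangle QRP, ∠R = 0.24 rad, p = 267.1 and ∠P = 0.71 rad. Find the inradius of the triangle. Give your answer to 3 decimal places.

30.326

The third angle is ∠Q = π − ∠R − ∠P = 2.192 rad.
Law of sines: q = p·sin Q/sin P ≈ 333.31.
Law of sines: r = p·sin R/sin P ≈ 97.403.
Area = ½·p·q·sin R ≈ 10581.
Semiperimeter s = (333.31+97.403+267.1)/2 = 348.91.
Inradius = area/s = 10581/348.91 ≈ 30.326.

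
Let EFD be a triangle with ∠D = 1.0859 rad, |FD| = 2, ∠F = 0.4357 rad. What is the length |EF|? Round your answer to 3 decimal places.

The third angle is ∠E = π − ∠F − ∠D = 1.6200 rad.
Law of sines: |EF| = |FD|·sin D/sin E ≈ 1.7716.

1.772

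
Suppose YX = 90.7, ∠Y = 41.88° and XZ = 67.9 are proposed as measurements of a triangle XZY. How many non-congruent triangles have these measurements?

2

YX·sin Y = 90.7·sin(41.88°) ≈ 60.55.
Since YX sin Y < XZ < YX (60.55 < 67.9 < 90.7), two triangles exist.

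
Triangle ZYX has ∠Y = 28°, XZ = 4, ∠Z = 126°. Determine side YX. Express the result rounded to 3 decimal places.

The third angle is ∠X = 180° − ∠Z − ∠Y = 26.00°.
Law of sines: YX = XZ·sin Z/sin Y ≈ 6.893.

6.893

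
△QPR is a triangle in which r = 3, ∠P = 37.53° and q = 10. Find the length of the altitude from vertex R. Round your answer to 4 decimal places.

By the law of cosines, p² = r² + q² − 2·r·q·cos P = 61.418, so p ≈ 7.837.
Area = ½·r·q·sin P ≈ 9.1377.
The altitude from R has length 2·area/r ≈ 6.0918.

h_R ≈ 6.0918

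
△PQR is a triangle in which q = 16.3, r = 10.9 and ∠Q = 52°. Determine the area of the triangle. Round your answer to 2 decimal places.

88.32

Law of sines: sin R = r·sin Q/q ≈ 0.52695.
Since q ≥ r, only the acute value applies: ∠R ≈ 31.80°.
Then ∠P = 180° − ∠Q − ∠R ≈ 96.20°.
Law of sines gives p = q·sin P/sin Q ≈ 20.564.
Area = ½·q·r·sin P ≈ 88.315.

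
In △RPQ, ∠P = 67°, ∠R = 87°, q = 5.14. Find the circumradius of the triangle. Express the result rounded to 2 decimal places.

5.86

The third angle is ∠Q = 180° − ∠R − ∠P = 26.00°.
Law of sines: r = q·sin R/sin Q ≈ 11.709.
Law of sines: p = q·sin P/sin Q ≈ 10.793.
Circumradius = q/(2 sin Q) ≈ 5.8626.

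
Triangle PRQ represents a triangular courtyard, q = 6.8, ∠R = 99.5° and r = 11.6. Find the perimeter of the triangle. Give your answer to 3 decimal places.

26.742

Law of sines: sin Q = q·sin R/r ≈ 0.57817.
Since r ≥ q, only the acute value applies: ∠Q ≈ 35.32°.
Then ∠P = 180° − ∠R − ∠Q ≈ 45.18°.
Law of sines gives p = r·sin P/sin R ≈ 8.3423.
Semiperimeter s = (8.3423+11.6+6.8)/2 = 13.371.
Perimeter = 8.3423 + 11.6 + 6.8 = 26.742.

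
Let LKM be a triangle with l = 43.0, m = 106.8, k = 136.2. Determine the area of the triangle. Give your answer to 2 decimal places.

area ≈ 1876.19

Semiperimeter s = (43 + 136.2 + 106.8)/2 = 143.
Heron's formula: area = √(143·100·6.8·36.2) ≈ 1876.2.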